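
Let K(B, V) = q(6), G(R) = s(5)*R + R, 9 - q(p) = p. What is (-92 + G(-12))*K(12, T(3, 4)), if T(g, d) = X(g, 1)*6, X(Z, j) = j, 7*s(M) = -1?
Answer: -2148/7 ≈ -306.86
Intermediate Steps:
q(p) = 9 - p
s(M) = -⅐ (s(M) = (⅐)*(-1) = -⅐)
G(R) = 6*R/7 (G(R) = -R/7 + R = 6*R/7)
T(g, d) = 6 (T(g, d) = 1*6 = 6)
K(B, V) = 3 (K(B, V) = 9 - 1*6 = 9 - 6 = 3)
(-92 + G(-12))*K(12, T(3, 4)) = (-92 + (6/7)*(-12))*3 = (-92 - 72/7)*3 = -716/7*3 = -2148/7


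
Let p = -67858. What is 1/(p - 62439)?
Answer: -1/130297 ≈ -7.6748e-6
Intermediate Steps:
1/(p - 62439) = 1/(-67858 - 62439) = 1/(-130297) = -1/130297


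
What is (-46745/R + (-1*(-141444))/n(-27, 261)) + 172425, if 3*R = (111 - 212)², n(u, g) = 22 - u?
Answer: 87622462554/499849 ≈ 1.7530e+5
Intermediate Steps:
R = 10201/3 (R = (111 - 212)²/3 = (⅓)*(-101)² = (⅓)*10201 = 10201/3 ≈ 3400.3)
(-46745/R + (-1*(-141444))/n(-27, 261)) + 172425 = (-46745/10201/3 + (-1*(-141444))/(22 - 1*(-27))) + 172425 = (-46745*3/10201 + 141444/(22 + 27)) + 172425 = (-140235/10201 + 141444/49) + 172425 = 1435998729/499849 + 172425 = 87622462554/499849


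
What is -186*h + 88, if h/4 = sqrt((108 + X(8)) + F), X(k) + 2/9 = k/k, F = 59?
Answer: 88 - 248*sqrt(1510) ≈ -9549.0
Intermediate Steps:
X(k) = 7/9 (X(k) = -2/9 + k/k = -2/9 + 1 = 7/9)
h = 4*sqrt(1510)/3 (h = 4*sqrt((108 + 7/9) + 59) = 4*sqrt(979/9 + 59) = 4*sqrt(1510/9) = 4*(sqrt(1510)/3) = 4*sqrt(1510)/3 ≈ 51.812)
-186*h + 88 = -248*sqrt(1510) + 88 = 88 - 248*sqrt(1510)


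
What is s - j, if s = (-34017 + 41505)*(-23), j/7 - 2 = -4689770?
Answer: 32656152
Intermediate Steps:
j = -32828376 (j = 14 + 7*(-4689770) = 14 - 32828390 = -32828376)
s = -172224 (s = 7488*(-23) = -172224)
s - j = -172224 - 1*(-32828376) = -172224 + 32828376 = 32656152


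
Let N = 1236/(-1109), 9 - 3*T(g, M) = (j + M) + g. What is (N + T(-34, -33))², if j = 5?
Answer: 5629650961/11068929 ≈ 508.60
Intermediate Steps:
T(g, M) = 4/3 - M/3 - g/3 (T(g, M) = 3 - ((5 + M) + g)/3 = 3 - (5 + M + g)/3 = 3 + (-5/3 - M/3 - g/3) = 4/3 - M/3 - g/3)
N = -1236/1109 (N = 1236*(-1/1109) = -1236/1109 ≈ -1.1145)
(N + T(-34, -33))² = (-1236/1109 + (4/3 - ⅓*(-33) - ⅓*(-34)))² = (-1236/1109 + (4/3 + 11 + 34/3))² = (-1236/1109 + 71/3)² = (75031/3327)² = 5629650961/11068929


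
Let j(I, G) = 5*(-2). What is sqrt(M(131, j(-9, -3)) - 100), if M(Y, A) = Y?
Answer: sqrt(31) ≈ 5.5678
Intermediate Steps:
j(I, G) = -10
sqrt(M(131, j(-9, -3)) - 100) = sqrt(131 - 100) = sqrt(31)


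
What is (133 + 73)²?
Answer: 42436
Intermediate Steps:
(133 + 73)² = 206² = 42436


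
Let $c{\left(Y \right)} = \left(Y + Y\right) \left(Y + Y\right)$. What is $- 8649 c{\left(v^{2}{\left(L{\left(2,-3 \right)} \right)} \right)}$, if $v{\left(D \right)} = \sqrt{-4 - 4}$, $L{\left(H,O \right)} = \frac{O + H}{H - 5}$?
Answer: $-2214144$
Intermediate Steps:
$L{\left(H,O \right)} = \frac{H + O}{-5 + H}$
$v{\left(D \right)} = 2 i \sqrt{2}$ ($v{\left(D \right)} = \sqrt{-8} = 2 i \sqrt{2}$)
$c{\left(Y \right)} = 4 Y^{2}$ ($c{\left(Y \right)} = 2 Y 2 Y = 4 Y^{2}$)
$- 8649 c{\left(v^{2}{\left(L{\left(2,-3 \right)} \right)} \right)} = - 8649 \cdot 4 \left(\left(2 i \sqrt{2}\right)^{2}\right)^{2} = - 8649 \cdot 4 \left(-8\right)^{2} = - 8649 \cdot 4 \cdot 64 = \left(-8649\right) 256 = -2214144$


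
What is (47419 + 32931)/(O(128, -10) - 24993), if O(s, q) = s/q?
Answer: -401750/125029 ≈ -3.2133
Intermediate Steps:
(47419 + 32931)/(O(128, -10) - 24993) = (47419 + 32931)/(128/(-10) - 24993) = 80350/(128*(-1/10) - 24993) = 80350/(-64/5 - 24993) = 80350/(-125029/5) = 80350*(-5/125029) = -401750/125029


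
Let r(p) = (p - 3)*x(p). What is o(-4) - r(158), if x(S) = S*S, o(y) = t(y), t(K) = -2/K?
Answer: -7738839/2 ≈ -3.8694e+6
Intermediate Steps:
o(y) = -2/y
x(S) = S²
r(p) = p²*(-3 + p) (r(p) = (p - 3)*p² = (-3 + p)*p² = p²*(-3 + p))
o(-4) - r(158) = -2/(-4) - 158²*(-3 + 158) = -2*(-¼) - 24964*155 = ½ - 1*3869420 = ½ - 3869420 = -7738839/2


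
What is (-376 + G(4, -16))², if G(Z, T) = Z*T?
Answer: 193600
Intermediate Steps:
G(Z, T) = T*Z
(-376 + G(4, -16))² = (-376 - 16*4)² = (-376 - 64)² = (-440)² = 193600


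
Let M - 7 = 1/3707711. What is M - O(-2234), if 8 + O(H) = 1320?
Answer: -4838562854/3707711 ≈ -1305.0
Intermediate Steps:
O(H) = 1312 (O(H) = -8 + 1320 = 1312)
M = 25953978/3707711 (M = 7 + 1/3707711 = 25953978/3707711 ≈ 7.0000)
M - O(-2234) = 25953978/3707711 - 1*1312 = 25953978/3707711 - 1312 = -4838562854/3707711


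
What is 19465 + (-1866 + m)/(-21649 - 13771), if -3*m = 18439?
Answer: 2068374937/106260 ≈ 19465.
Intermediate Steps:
m = -18439/3 (m = -⅓*18439 = -18439/3 ≈ -6146.3)
19465 + (-1866 + m)/(-21649 - 13771) = 19465 + (-1866 - 18439/3)/(-21649 - 13771) = 19465 - 24037/3/(-35420) = 19465 - 24037/3*(-1/35420) = 19465 + 24037/106260 = 2068374937/106260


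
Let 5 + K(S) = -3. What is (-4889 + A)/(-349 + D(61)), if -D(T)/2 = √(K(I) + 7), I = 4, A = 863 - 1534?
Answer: 388088/24361 - 2224*I/24361 ≈ 15.931 - 0.091293*I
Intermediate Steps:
A = -671
K(S) = -8 (K(S) = -5 - 3 = -8)
D(T) = -2*I (D(T) = -2*√(-8 + 7) = -2*I)
(-4889 + A)/(-349 + D(61)) = (-4889 - 671)/(-349 - 2*I) = -1112*(-349 + 2*I)/24361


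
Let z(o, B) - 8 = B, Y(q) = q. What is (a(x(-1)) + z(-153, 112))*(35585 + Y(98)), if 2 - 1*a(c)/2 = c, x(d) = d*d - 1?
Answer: 4424692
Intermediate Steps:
x(d) = -1 + d² (x(d) = d² - 1 = -1 + d²)
z(o, B) = 8 + B
a(c) = 4 - 2*c
(a(x(-1)) + z(-153, 112))*(35585 + Y(98)) = ((4 - 2*(-1 + (-1)²)) + (8 + 112))*(35585 + 98) = ((4 - 2*(-1 + 1)) + 120)*35683 = ((4 - 2*0) + 120)*35683 = ((4 + 0) + 120)*35683 = (4 + 120)*35683 = 124*35683 = 4424692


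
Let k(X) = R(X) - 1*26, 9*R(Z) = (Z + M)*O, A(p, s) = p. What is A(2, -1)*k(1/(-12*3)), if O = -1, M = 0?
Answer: -8423/162 ≈ -51.994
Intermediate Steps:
R(Z) = -Z/9 (R(Z) = ((Z + 0)*(-1))/9 = (Z*(-1))/9 = (-Z)/9 = -Z/9)
k(X) = -26 - X/9 (k(X) = -X/9 - 1*26 = -X/9 - 26 = -26 - X/9)
A(2, -1)*k(1/(-12*3)) = 2*(-26 - 1/(9*((-12*3)))) = 2*(-26 - 1/9/(-36)) = 2*(-26 - 1/9*(-1/36)) = 2*(-26 + 1/324) = 2*(-8423/324) = -8423/162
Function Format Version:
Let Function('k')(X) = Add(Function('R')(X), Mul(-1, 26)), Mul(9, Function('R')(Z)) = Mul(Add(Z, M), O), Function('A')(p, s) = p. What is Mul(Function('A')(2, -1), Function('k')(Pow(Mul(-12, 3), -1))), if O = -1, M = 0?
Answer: Rational(-8423, 162) ≈ -51.994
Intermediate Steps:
Function('R')(Z) = Mul(Rational(-1, 9), Z) (Function('R')(Z) = Mul(Rational(1, 9), Mul(Add(Z, 0), -1)) = Mul(Rational(1, 9), Mul(Z, -1)) = Mul(Rational(1, 9), Mul(-1, Z)) = Mul(Rational(-1, 9), Z))
Function('k')(X) = Add(-26, Mul(Rational(-1, 9), X)) (Function('k')(X) = Add(Mul(Rational(-1, 9), X), Mul(-1, 26)) = Add(Mul(Rational(-1, 9), X), -26) = Add(-26, Mul(Rational(-1, 9), X)))
Mul(Function('A')(2, -1), Function('k')(Pow(Mul(-12, 3), -1))) = Mul(2, Add(-26, Mul(Rational(-1, 9), Pow(Mul(-12, 3), -1)))) = Mul(2, Add(-26, Mul(Rational(-1, 9), Pow(-36, -1)))) = Mul(2, Add(-26, Mul(Rational(-1, 9), Rational(-1, 36)))) = Mul(2, Add(-26, Rational(1, 324))) = Mul(2, Rational(-8423, 324)) = Rational(-8423, 162)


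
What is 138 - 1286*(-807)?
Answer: 1037940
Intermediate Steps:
138 - 1286*(-807) = 138 + 1037802 = 1037940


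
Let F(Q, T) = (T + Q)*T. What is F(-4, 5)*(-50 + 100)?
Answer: 250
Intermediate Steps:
F(Q, T) = T*(Q + T) (F(Q, T) = (Q + T)*T = T*(Q + T))
F(-4, 5)*(-50 + 100) = (5*(-4 + 5))*(-50 + 100) = (5*1)*50 = 5*50 = 250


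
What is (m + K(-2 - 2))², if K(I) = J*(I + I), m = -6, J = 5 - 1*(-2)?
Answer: 3844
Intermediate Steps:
J = 7 (J = 5 + 2 = 7)
K(I) = 14*I (K(I) = 7*(I + I) = 7*(2*I) = 14*I)
(m + K(-2 - 2))² = (-6 + 14*(-2 - 2))² = (-6 + 14*(-4))² = (-6 - 56)² = (-62)² = 3844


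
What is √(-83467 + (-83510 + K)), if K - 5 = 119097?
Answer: 5*I*√1915 ≈ 218.8*I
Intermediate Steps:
K = 119102 (K = 5 + 119097 = 119102)
√(-83467 + (-83510 + K)) = √(-83467 + (-83510 + 119102)) = √(-83467 + 35592) = √(-47875) = 5*I*√1915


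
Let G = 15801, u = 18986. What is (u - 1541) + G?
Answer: 33246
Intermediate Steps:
(u - 1541) + G = (18986 - 1541) + 15801 = 17445 + 15801 = 33246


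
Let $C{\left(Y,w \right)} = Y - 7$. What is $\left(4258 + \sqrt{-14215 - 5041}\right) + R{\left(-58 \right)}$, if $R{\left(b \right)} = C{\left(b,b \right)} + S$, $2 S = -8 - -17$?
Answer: $\frac{8395}{2} + 2 i \sqrt{4814} \approx 4197.5 + 138.77 i$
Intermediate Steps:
$C{\left(Y,w \right)} = -7 + Y$
$S = \frac{9}{2}$ ($S = \frac{-8 - -17}{2} = \frac{-8 + 17}{2} = \frac{1}{2} \cdot 9 = \frac{9}{2} \approx 4.5$)
$R{\left(b \right)} = - \frac{5}{2} + b$ ($R{\left(b \right)} = \left(-7 + b\right) + \frac{9}{2} = - \frac{5}{2} + b$)
$\left(4258 + \sqrt{-14215 - 5041}\right) + R{\left(-58 \right)} = \left(4258 + \sqrt{-14215 - 5041}\right) - \frac{121}{2} = \left(4258 + \sqrt{-19256}\right) - \frac{121}{2} = \left(4258 + 2 i \sqrt{4814}\right) - \frac{121}{2} = \frac{8395}{2} + 2 i \sqrt{4814}$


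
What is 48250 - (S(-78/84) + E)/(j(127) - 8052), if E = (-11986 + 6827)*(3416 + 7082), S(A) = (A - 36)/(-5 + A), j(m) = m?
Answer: 27242432161/657775 ≈ 41416.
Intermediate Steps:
S(A) = (-36 + A)/(-5 + A)
E = -54159182 (E = -5159*10498 = -54159182)
48250 - (S(-78/84) + E)/(j(127) - 8052) = 48250 - ((-36 - 78/84)/(-5 - 78/84) - 54159182)/(127 - 8052) = 48250 - ((-36 - 78*1/84)/(-5 - 78*1/84) - 54159182)/(-7925) = 48250 - ((-36 - 13/14)/(-5 - 13/14) - 54159182)*(-1)/7925 = 48250 - (-517/14/(-83/14) - 54159182)*(-1)/7925 = 48250 - (-14/83*(-517/14) - 54159182)*(-1)/7925 = 48250 - (517/83 - 54159182)*(-1)/7925 = 48250 - (-4495211589)*(-1)/(83*7925) = 48250 - 1*4495211589/657775 = 48250 - 4495211589/657775 = 27242432161/657775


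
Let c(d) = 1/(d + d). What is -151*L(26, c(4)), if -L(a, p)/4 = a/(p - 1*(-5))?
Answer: 125632/41 ≈ 3064.2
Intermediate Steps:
c(d) = 1/(2*d)
L(a, p) = -4*a/(5 + p) (L(a, p) = -4*a/(p - 1*(-5)) = -4*a/(p + 5) = -4*a/(5 + p))
-151*L(26, c(4)) = -(-604)*26/(5 + (½)/4) = -(-604)*26/(5 + (½)*(¼)) = -(-604)*26/(5 + ⅛) = -(-604)*26/41/8 = -(-604)*26*8/41 = -151*(-832/41) = 125632/41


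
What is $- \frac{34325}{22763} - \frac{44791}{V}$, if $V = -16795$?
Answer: $\frac{443089158}{382304585} \approx 1.159$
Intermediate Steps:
$- \frac{34325}{22763} - \frac{44791}{V} = - \frac{34325}{22763} - \frac{44791}{-16795} = \left(-34325\right) \frac{1}{22763} - - \frac{44791}{16795} = - \frac{34325}{22763} + \frac{44791}{16795} = \frac{443089158}{382304585}$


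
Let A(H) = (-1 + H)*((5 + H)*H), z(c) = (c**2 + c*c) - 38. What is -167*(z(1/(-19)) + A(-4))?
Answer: 1084832/361 ≈ 3005.1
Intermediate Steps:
z(c) = -38 + 2*c**2 (z(c) = (c**2 + c**2) - 38 = 2*c**2 - 38 = -38 + 2*c**2)
A(H) = H*(-1 + H)*(5 + H) (A(H) = (-1 + H)*(H*(5 + H)) = H*(-1 + H)*(5 + H))
-167*(z(1/(-19)) + A(-4)) = -167*((-38 + 2*(1/(-19))**2) - 4*(-5 + (-4)**2 + 4*(-4))) = -167*((-38 + 2*(-1/19)**2) - 4*(-5 + 16 - 16)) = -167*((-38 + 2*(1/361)) - 4*(-5)) = -167*((-38 + 2/361) + 20) = -167*(-13716/361 + 20) = -167*(-6496/361) = 1084832/361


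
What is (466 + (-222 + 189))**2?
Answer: 187489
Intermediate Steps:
(466 + (-222 + 189))**2 = (466 - 33)**2 = 433**2 = 187489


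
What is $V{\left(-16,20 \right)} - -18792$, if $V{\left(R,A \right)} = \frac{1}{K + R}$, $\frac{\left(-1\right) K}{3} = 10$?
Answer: $\frac{864431}{46} \approx 18792.0$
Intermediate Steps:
$K = -30$ ($K = \left(-3\right) 10 = -30$)
$V{\left(R,A \right)} = \frac{1}{-30 + R}$
$V{\left(-16,20 \right)} - -18792 = \frac{1}{-30 - 16} - -18792 = \frac{1}{-46} + 18792 = - \frac{1}{46} + 18792 = \frac{864431}{46}$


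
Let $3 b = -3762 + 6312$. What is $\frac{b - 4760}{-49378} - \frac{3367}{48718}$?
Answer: $\frac{12115827}{1202798702} \approx 0.010073$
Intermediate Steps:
$b = 850$ ($b = \frac{-3762 + 6312}{3} = \frac{1}{3} \cdot 2550 = 850$)
$\frac{b - 4760}{-49378} - \frac{3367}{48718} = \frac{850 - 4760}{-49378} - \frac{3367}{48718} = \left(-3910\right) \left(- \frac{1}{49378}\right) - \frac{3367}{48718} = \frac{1955}{24689} - \frac{3367}{48718} = \frac{12115827}{1202798702}$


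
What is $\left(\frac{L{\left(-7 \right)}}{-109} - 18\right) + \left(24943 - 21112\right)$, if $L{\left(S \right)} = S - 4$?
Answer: $\frac{415628}{109} \approx 3813.1$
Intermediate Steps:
$L{\left(S \right)} = -4 + S$
$\left(\frac{L{\left(-7 \right)}}{-109} - 18\right) + \left(24943 - 21112\right) = \left(\frac{-4 - 7}{-109} - 18\right) + \left(24943 - 21112\right) = \left(\left(- \frac{1}{109}\right) \left(-11\right) - 18\right) + 3831 = \left(\frac{11}{109} - 18\right) + 3831 = - \frac{1951}{109} + 3831 = \frac{415628}{109}$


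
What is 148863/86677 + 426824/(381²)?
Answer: 58604925791/12582119997 ≈ 4.6578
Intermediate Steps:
148863/86677 + 426824/(381²) = 148863*(1/86677) + 426824/145161 = 148863/86677 + 426824*(1/145161) = 148863/86677 + 426824/145161 = 58604925791/12582119997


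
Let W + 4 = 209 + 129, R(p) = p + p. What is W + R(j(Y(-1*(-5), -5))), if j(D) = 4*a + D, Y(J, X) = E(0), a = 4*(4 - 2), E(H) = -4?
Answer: 390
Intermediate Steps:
a = 8 (a = 4*2 = 8)
Y(J, X) = -4
j(D) = 32 + D (j(D) = 4*8 + D = 32 + D)
R(p) = 2*p
W = 334 (W = -4 + (209 + 129) = -4 + 338 = 334)
W + R(j(Y(-1*(-5), -5))) = 334 + 2*(32 - 4) = 334 + 2*28 = 334 + 56 = 390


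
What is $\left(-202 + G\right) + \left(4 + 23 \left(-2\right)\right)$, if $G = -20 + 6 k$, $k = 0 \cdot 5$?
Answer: $-264$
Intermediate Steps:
$k = 0$
$G = -20$ ($G = -20 + 6 \cdot 0 = -20 + 0 = -20$)
$\left(-202 + G\right) + \left(4 + 23 \left(-2\right)\right) = \left(-202 - 20\right) + \left(4 + 23 \left(-2\right)\right) = -222 + \left(4 - 46\right) = -222 - 42 = -264$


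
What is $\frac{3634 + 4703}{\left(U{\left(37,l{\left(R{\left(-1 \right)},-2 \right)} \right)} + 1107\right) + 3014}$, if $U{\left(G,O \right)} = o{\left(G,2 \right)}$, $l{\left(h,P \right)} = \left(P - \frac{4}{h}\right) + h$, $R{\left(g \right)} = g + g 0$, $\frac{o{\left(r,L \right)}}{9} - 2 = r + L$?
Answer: $\frac{8337}{4490} \approx 1.8568$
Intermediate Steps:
$o{\left(r,L \right)} = 18 + 9 L + 9 r$ ($o{\left(r,L \right)} = 18 + 9 \left(r + L\right) = 18 + 9 \left(L + r\right) = 18 + \left(9 L + 9 r\right) = 18 + 9 L + 9 r$)
$R{\left(g \right)} = g$ ($R{\left(g \right)} = g + 0 = g$)
$l{\left(h,P \right)} = P + h - \frac{4}{h}$
$U{\left(G,O \right)} = 36 + 9 G$ ($U{\left(G,O \right)} = 18 + 9 \cdot 2 + 9 G = 18 + 18 + 9 G = 36 + 9 G$)
$\frac{3634 + 4703}{\left(U{\left(37,l{\left(R{\left(-1 \right)},-2 \right)} \right)} + 1107\right) + 3014} = \frac{3634 + 4703}{\left(\left(36 + 9 \cdot 37\right) + 1107\right) + 3014} = \frac{8337}{\left(\left(36 + 333\right) + 1107\right) + 3014} = \frac{8337}{\left(369 + 1107\right) + 3014} = \frac{8337}{1476 + 3014} = \frac{8337}{4490}$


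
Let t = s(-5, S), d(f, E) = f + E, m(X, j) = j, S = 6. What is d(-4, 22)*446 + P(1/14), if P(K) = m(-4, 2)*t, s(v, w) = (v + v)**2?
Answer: 8228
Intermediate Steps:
d(f, E) = E + f
s(v, w) = 4*v**2 (s(v, w) = (2*v)**2 = 4*v**2)
t = 100 (t = 4*(-5)**2 = 4*25 = 100)
P(K) = 200 (P(K) = 2*100 = 200)
d(-4, 22)*446 + P(1/14) = (22 - 4)*446 + 200 = 18*446 + 200 = 8028 + 200 = 8228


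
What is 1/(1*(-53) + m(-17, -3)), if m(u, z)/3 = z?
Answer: -1/62 ≈ -0.016129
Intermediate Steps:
m(u, z) = 3*z
1/(1*(-53) + m(-17, -3)) = 1/(1*(-53) + 3*(-3)) = 1/(-53 - 9) = 1/(-62) = -1/62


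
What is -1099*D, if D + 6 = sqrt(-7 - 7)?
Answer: 6594 - 1099*I*sqrt(14) ≈ 6594.0 - 4112.1*I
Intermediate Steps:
D = -6 + I*sqrt(14) (D = -6 + sqrt(-7 - 7) = -6 + sqrt(-14) = -6 + I*sqrt(14) ≈ -6.0 + 3.7417*I)
-1099*D = -1099*(-6 + I*sqrt(14)) = 6594 - 1099*I*sqrt(14)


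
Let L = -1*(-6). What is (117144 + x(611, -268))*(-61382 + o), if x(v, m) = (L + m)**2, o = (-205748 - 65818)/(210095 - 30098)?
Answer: -684247754822320/59999 ≈ -1.1404e+10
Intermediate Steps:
o = -90522/59999 (o = -271566/179997 = -271566*1/179997 = -90522/59999 ≈ -1.5087)
L = 6
x(v, m) = (6 + m)**2
(117144 + x(611, -268))*(-61382 + o) = (117144 + (6 - 268)**2)*(-61382 - 90522/59999) = (117144 + (-262)**2)*(-3682949140/59999) = (117144 + 68644)*(-3682949140/59999) = 185788*(-3682949140/59999) = -684247754822320/59999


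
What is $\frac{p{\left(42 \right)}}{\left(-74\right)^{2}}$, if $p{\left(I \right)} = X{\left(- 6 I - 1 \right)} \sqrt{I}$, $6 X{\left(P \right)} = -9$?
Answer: $- \frac{3 \sqrt{42}}{10952} \approx -0.0017752$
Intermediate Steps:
$X{\left(P \right)} = - \frac{3}{2}$ ($X{\left(P \right)} = \frac{1}{6} \left(-9\right) = - \frac{3}{2}$)
$p{\left(I \right)} = - \frac{3 \sqrt{I}}{2}$
$\frac{p{\left(42 \right)}}{\left(-74\right)^{2}} = \frac{\left(- \frac{3}{2}\right) \sqrt{42}}{\left(-74\right)^{2}} = \frac{\left(- \frac{3}{2}\right) \sqrt{42}}{5476} = - \frac{3 \sqrt{42}}{2} \cdot \frac{1}{5476} = - \frac{3 \sqrt{42}}{10952}$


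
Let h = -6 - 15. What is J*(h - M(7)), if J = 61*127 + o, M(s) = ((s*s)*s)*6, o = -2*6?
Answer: -16081065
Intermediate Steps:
o = -12
M(s) = 6*s**3 (M(s) = (s**2*s)*6 = s**3*6 = 6*s**3)
h = -21
J = 7735 (J = 61*127 - 12 = 7747 - 12 = 7735)
J*(h - M(7)) = 7735*(-21 - 6*7**3) = 7735*(-21 - 6*343) = 7735*(-21 - 1*2058) = 7735*(-21 - 2058) = 7735*(-2079) = -16081065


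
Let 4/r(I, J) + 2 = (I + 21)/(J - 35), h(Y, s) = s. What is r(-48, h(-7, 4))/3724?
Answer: -31/32585 ≈ -0.00095136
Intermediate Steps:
r(I, J) = 4/(-2 + (21 + I)/(-35 + J)) (r(I, J) = 4/(-2 + (I + 21)/(J - 35)) = 4/(-2 + (21 + I)/(-35 + J)))
r(-48, h(-7, 4))/3724 = (4*(-35 + 4)/(91 - 48 - 2*4))/3724 = (4*(-31)/(91 - 48 - 8))*(1/3724) = (4*(-31)/35)*(1/3724) = (4*(1/35)*(-31))*(1/3724) = -124/35*1/3724 = -31/32585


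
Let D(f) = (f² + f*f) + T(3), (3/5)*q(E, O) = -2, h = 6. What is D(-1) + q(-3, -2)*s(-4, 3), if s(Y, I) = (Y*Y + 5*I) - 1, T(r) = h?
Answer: -92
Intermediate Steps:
T(r) = 6
s(Y, I) = -1 + Y² + 5*I (s(Y, I) = (Y² + 5*I) - 1 = -1 + Y² + 5*I)
q(E, O) = -10/3 (q(E, O) = (5/3)*(-2) = -10/3)
D(f) = 6 + 2*f² (D(f) = (f² + f*f) + 6 = (f² + f²) + 6 = 2*f² + 6 = 6 + 2*f²)
D(-1) + q(-3, -2)*s(-4, 3) = (6 + 2*(-1)²) - 10*(-1 + (-4)² + 5*3)/3 = (6 + 2*1) - 10*(-1 + 16 + 15)/3 = (6 + 2) - 10/3*30 = 8 - 100 = -92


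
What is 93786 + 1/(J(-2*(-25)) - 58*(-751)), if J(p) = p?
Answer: 4089819889/43608 ≈ 93786.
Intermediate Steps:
93786 + 1/(J(-2*(-25)) - 58*(-751)) = 93786 + 1/(-2*(-25) - 58*(-751)) = 93786 + 1/(50 + 43558) = 93786 + 1/43608 = 4089819889/43608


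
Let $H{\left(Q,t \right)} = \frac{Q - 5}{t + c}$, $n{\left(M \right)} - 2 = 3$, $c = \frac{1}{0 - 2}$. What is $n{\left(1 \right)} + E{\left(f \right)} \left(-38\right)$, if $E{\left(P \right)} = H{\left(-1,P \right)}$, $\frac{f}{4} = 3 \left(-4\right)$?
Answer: $\frac{29}{97} \approx 0.29897$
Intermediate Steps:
$c = - \frac{1}{2}$ ($c = \frac{1}{-2} = - \frac{1}{2} \approx -0.5$)
$n{\left(M \right)} = 5$ ($n{\left(M \right)} = 2 + 3 = 5$)
$f = -48$ ($f = 4 \cdot 3 \left(-4\right) = 4 \left(-12\right) = -48$)
$H{\left(Q,t \right)} = \frac{-5 + Q}{- \frac{1}{2} + t}$ ($H{\left(Q,t \right)} = \frac{Q - 5}{t - \frac{1}{2}} = \frac{-5 + Q}{- \frac{1}{2} + t}$)
$E{\left(P \right)} = - \frac{12}{-1 + 2 P}$ ($E{\left(P \right)} = \frac{2 \left(-5 - 1\right)}{-1 + 2 P} = 2 \frac{1}{-1 + 2 P} \left(-6\right) = - \frac{12}{-1 + 2 P}$)
$n{\left(1 \right)} + E{\left(f \right)} \left(-38\right) = 5 + - \frac{12}{-1 + 2 \left(-48\right)} \left(-38\right) = 5 + - \frac{12}{-1 - 96} \left(-38\right) = 5 + - \frac{12}{-97} \left(-38\right) = 5 + \left(-12\right) \left(- \frac{1}{97}\right) \left(-38\right) = 5 + \frac{12}{97} \left(-38\right) = 5 - \frac{456}{97} = \frac{29}{97}$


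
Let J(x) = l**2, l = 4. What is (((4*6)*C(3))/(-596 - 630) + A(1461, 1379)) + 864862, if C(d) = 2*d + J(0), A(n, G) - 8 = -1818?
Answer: 529050612/613 ≈ 8.6305e+5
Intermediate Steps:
J(x) = 16 (J(x) = 4**2 = 16)
A(n, G) = -1810 (A(n, G) = 8 - 1818 = -1810)
C(d) = 16 + 2*d (C(d) = 2*d + 16 = 16 + 2*d)
(((4*6)*C(3))/(-596 - 630) + A(1461, 1379)) + 864862 = (((4*6)*(16 + 2*3))/(-596 - 630) - 1810) + 864862 = ((24*(16 + 6))/(-1226) - 1810) + 864862 = (-12*22/613 - 1810) + 864862 = (-1/1226*528 - 1810) + 864862 = (-264/613 - 1810) + 864862 = -1109794/613 + 864862 = 529050612/613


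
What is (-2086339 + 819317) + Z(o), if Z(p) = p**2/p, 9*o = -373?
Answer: -11403571/9 ≈ -1.2671e+6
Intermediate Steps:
o = -373/9 (o = (1/9)*(-373) = -373/9 ≈ -41.444)
Z(p) = p
(-2086339 + 819317) + Z(o) = (-2086339 + 819317) - 373/9 = -1267022 - 373/9 = -11403571/9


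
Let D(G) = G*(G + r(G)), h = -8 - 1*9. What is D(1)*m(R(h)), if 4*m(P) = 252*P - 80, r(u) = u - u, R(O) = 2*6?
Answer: 736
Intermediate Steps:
h = -17 (h = -8 - 9 = -17)
R(O) = 12
r(u) = 0
D(G) = G² (D(G) = G*(G + 0) = G*G = G²)
m(P) = -20 + 63*P (m(P) = (252*P - 80)/4 = (-80 + 252*P)/4 = -20 + 63*P)
D(1)*m(R(h)) = 1²*(-20 + 63*12) = 1*(-20 + 756) = 1*736 = 736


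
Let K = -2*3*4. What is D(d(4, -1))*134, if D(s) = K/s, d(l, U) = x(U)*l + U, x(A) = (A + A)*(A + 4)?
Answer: 3216/25 ≈ 128.64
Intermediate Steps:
x(A) = 2*A*(4 + A) (x(A) = (2*A)*(4 + A) = 2*A*(4 + A))
d(l, U) = U + 2*U*l*(4 + U) (d(l, U) = (2*U*(4 + U))*l + U = 2*U*l*(4 + U) + U = U + 2*U*l*(4 + U))
K = -24 (K = -6*4 = -24)
D(s) = -24/s
D(d(4, -1))*134 = -24*(-1/(1 + 2*4*(4 - 1)))*134 = -24*(-1/(1 + 2*4*3))*134 = -24*(-1/(1 + 24))*134 = -24/((-1*25))*134 = -24/(-25)*134 = -24*(-1/25)*134 = (24/25)*134 = 3216/25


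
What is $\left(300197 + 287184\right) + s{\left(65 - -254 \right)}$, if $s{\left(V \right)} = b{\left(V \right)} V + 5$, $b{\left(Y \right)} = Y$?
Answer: $689147$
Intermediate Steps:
$s{\left(V \right)} = 5 + V^{2}$ ($s{\left(V \right)} = V V + 5 = V^{2} + 5 = 5 + V^{2}$)
$\left(300197 + 287184\right) + s{\left(65 - -254 \right)} = \left(300197 + 287184\right) + \left(5 + \left(65 - -254\right)^{2}\right) = 587381 + \left(5 + \left(65 + 254\right)^{2}\right) = 587381 + \left(5 + 319^{2}\right) = 587381 + \left(5 + 101761\right) = 587381 + 101766 = 689147$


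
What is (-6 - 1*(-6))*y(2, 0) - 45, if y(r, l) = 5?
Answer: -45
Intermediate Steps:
(-6 - 1*(-6))*y(2, 0) - 45 = (-6 - 1*(-6))*5 - 45 = (-6 + 6)*5 - 45 = 0*5 - 45 = 0 - 45 = -45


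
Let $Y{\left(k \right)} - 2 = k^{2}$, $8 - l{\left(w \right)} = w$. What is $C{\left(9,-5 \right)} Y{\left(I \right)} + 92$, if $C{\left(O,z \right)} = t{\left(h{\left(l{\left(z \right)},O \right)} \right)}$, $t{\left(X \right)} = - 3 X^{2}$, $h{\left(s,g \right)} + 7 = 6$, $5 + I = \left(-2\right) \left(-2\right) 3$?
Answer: $-61$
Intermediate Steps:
$I = 7$ ($I = -5 + \left(-2\right) \left(-2\right) 3 = -5 + 4 \cdot 3 = -5 + 12 = 7$)
$l{\left(w \right)} = 8 - w$
$Y{\left(k \right)} = 2 + k^{2}$
$h{\left(s,g \right)} = -1$ ($h{\left(s,g \right)} = -7 + 6 = -1$)
$C{\left(O,z \right)} = -3$ ($C{\left(O,z \right)} = - 3 \left(-1\right)^{2} = \left(-3\right) 1 = -3$)
$C{\left(9,-5 \right)} Y{\left(I \right)} + 92 = - 3 \left(2 + 7^{2}\right) + 92 = - 3 \left(2 + 49\right) + 92 = \left(-3\right) 51 + 92 = -153 + 92 = -61$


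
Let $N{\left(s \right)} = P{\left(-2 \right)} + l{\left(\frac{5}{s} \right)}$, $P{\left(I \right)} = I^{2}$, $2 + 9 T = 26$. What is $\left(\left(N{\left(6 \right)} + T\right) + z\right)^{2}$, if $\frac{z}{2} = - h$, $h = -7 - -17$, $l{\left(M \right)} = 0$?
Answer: $\frac{1600}{9} \approx 177.78$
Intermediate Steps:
$T = \frac{8}{3}$ ($T = - \frac{2}{9} + \frac{1}{9} \cdot 26 = - \frac{2}{9} + \frac{26}{9} = \frac{8}{3} \approx 2.6667$)
$N{\left(s \right)} = 4$ ($N{\left(s \right)} = \left(-2\right)^{2} + 0 = 4 + 0 = 4$)
$h = 10$ ($h = -7 + 17 = 10$)
$z = -20$ ($z = 2 \left(\left(-1\right) 10\right) = 2 \left(-10\right) = -20$)
$\left(\left(N{\left(6 \right)} + T\right) + z\right)^{2} = \left(\left(4 + \frac{8}{3}\right) - 20\right)^{2} = \left(\frac{20}{3} - 20\right)^{2} = \left(- \frac{40}{3}\right)^{2} = \frac{1600}{9}$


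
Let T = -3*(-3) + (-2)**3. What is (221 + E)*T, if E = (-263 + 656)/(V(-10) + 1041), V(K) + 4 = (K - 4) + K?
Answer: 224266/1013 ≈ 221.39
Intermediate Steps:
V(K) = -8 + 2*K (V(K) = -4 + ((K - 4) + K) = -4 + ((-4 + K) + K) = -4 + (-4 + 2*K) = -8 + 2*K)
E = 393/1013 (E = (-263 + 656)/((-8 + 2*(-10)) + 1041) = 393/((-8 - 20) + 1041) = 393/(-28 + 1041) = 393/1013 ≈ 0.38796)
T = 1 (T = 9 - 8 = 1)
(221 + E)*T = (221 + 393/1013)*1 = (224266/1013)*1 = 224266/1013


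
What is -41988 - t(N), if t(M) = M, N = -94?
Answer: -41894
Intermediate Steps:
-41988 - t(N) = -41988 - 1*(-94) = -41988 + 94 = -41894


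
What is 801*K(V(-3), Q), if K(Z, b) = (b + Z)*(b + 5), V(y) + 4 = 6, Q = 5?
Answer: 56070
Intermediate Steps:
V(y) = 2 (V(y) = -4 + 6 = 2)
K(Z, b) = (5 + b)*(Z + b) (K(Z, b) = (Z + b)*(5 + b) = (5 + b)*(Z + b))
801*K(V(-3), Q) = 801*(5**2 + 5*2 + 5*5 + 2*5) = 801*(25 + 10 + 25 + 10) = 801*70 = 56070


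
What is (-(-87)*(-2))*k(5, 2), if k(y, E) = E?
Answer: -348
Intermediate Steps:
(-(-87)*(-2))*k(5, 2) = -(-87)*(-2)*2 = -29*6*2 = -174*2 = -348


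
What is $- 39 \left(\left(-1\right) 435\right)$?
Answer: $16965$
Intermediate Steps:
$- 39 \left(\left(-1\right) 435\right) = \left(-39\right) \left(-435\right) = 16965$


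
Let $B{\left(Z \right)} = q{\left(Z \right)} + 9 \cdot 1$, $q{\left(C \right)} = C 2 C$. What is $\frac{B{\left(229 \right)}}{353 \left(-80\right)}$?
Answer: $- \frac{104891}{28240} \approx -3.7143$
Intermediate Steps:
$q{\left(C \right)} = 2 C^{2}$
$B{\left(Z \right)} = 9 + 2 Z^{2}$ ($B{\left(Z \right)} = 2 Z^{2} + 9 \cdot 1 = 2 Z^{2} + 9 = 9 + 2 Z^{2}$)
$\frac{B{\left(229 \right)}}{353 \left(-80\right)} = \frac{9 + 2 \cdot 229^{2}}{353 \left(-80\right)} = \frac{9 + 2 \cdot 52441}{-28240} = \left(9 + 104882\right) \left(- \frac{1}{28240}\right) = 104891 \left(- \frac{1}{28240}\right) = - \frac{104891}{28240}$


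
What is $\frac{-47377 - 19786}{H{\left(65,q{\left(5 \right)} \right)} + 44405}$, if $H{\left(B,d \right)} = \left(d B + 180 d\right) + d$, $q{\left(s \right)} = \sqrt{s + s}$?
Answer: $- \frac{596474603}{394239773} + \frac{16522098 \sqrt{10}}{1971198865} \approx -1.4865$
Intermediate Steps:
$q{\left(s \right)} = \sqrt{2} \sqrt{s}$ ($q{\left(s \right)} = \sqrt{2 s} = \sqrt{2} \sqrt{s}$)
$H{\left(B,d \right)} = 181 d + B d$ ($H{\left(B,d \right)} = \left(B d + 180 d\right) + d = \left(180 d + B d\right) + d = 181 d + B d$)
$\frac{-47377 - 19786}{H{\left(65,q{\left(5 \right)} \right)} + 44405} = \frac{-47377 - 19786}{\sqrt{2} \sqrt{5} \left(181 + 65\right) + 44405} = - \frac{67163}{\sqrt{10} \cdot 246 + 44405} = - \frac{67163}{246 \sqrt{10} + 44405} = - \frac{67163}{44405 + 246 \sqrt{10}}$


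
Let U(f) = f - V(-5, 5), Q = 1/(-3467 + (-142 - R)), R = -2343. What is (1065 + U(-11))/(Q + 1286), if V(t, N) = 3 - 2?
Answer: 1333098/1628075 ≈ 0.81882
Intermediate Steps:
V(t, N) = 1
Q = -1/1266 (Q = 1/(-3467 + (-142 - 1*(-2343))) = 1/(-3467 + (-142 + 2343)) = 1/(-3467 + 2201) = 1/(-1266) = -1/1266 ≈ -0.00078989)
U(f) = -1 + f (U(f) = f - 1*1 = f - 1 = -1 + f)
(1065 + U(-11))/(Q + 1286) = (1065 + (-1 - 11))/(-1/1266 + 1286) = (1065 - 12)/(1628075/1266) = 1053*(1266/1628075) = 1333098/1628075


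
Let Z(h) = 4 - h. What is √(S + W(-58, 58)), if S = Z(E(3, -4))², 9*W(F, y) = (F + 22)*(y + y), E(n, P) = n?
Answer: I*√463 ≈ 21.517*I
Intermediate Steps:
W(F, y) = 2*y*(22 + F)/9 (W(F, y) = ((F + 22)*(y + y))/9 = ((22 + F)*(2*y))/9 = (2*y*(22 + F))/9 = 2*y*(22 + F)/9)
S = 1 (S = (4 - 1*3)² = (4 - 3)² = 1² = 1)
√(S + W(-58, 58)) = √(1 + (2/9)*58*(22 - 58)) = √(1 + (2/9)*58*(-36)) = √(1 - 464) = √(-463) = I*√463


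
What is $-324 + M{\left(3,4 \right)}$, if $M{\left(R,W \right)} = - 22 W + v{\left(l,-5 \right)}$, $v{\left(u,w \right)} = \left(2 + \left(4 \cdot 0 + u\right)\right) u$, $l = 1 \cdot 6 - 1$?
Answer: $-377$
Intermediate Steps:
$l = 5$ ($l = 6 - 1 = 5$)
$v{\left(u,w \right)} = u \left(2 + u\right)$ ($v{\left(u,w \right)} = \left(2 + \left(0 + u\right)\right) u = \left(2 + u\right) u = u \left(2 + u\right)$)
$M{\left(R,W \right)} = 35 - 22 W$ ($M{\left(R,W \right)} = - 22 W + 5 \left(2 + 5\right) = - 22 W + 5 \cdot 7 = - 22 W + 35 = 35 - 22 W$)
$-324 + M{\left(3,4 \right)} = -324 + \left(35 - 88\right) = -324 - 53 = -377$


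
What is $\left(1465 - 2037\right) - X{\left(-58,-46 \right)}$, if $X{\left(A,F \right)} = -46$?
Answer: $-526$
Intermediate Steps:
$\left(1465 - 2037\right) - X{\left(-58,-46 \right)} = \left(1465 - 2037\right) - -46 = \left(1465 - 2037\right) + 46 = -572 + 46 = -526$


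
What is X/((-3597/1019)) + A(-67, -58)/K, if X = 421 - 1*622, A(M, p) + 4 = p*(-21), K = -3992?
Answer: 135545115/2393204 ≈ 56.638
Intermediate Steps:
A(M, p) = -4 - 21*p (A(M, p) = -4 + p*(-21) = -4 - 21*p)
X = -201 (X = 421 - 622 = -201)
X/((-3597/1019)) + A(-67, -58)/K = -201/((-3597/1019)) + (-4 - 21*(-58))/(-3992) = -201/((-3597*1/1019)) + (-4 + 1218)*(-1/3992) = -201/(-3597/1019) + 1214*(-1/3992) = -201*(-1019/3597) - 607/1996 = 68273/1199 - 607/1996 = 135545115/2393204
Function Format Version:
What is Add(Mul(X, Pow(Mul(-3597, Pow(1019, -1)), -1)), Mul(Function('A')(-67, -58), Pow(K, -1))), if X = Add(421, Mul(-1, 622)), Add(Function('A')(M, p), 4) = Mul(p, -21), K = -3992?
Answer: Rational(135545115, 2393204) ≈ 56.638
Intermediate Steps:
Function('A')(M, p) = Add(-4, Mul(-21, p)) (Function('A')(M, p) = Add(-4, Mul(p, -21)) = Add(-4, Mul(-21, p)))
X = -201 (X = Add(421, -622) = -201)
Add(Mul(X, Pow(Mul(-3597, Pow(1019, -1)), -1)), Mul(Function('A')(-67, -58), Pow(K, -1))) = Add(Mul(-201, Pow(Mul(-3597, Pow(1019, -1)), -1)), Mul(Add(-4, Mul(-21, -58)), Pow(-3992, -1))) = Add(Mul(-201, Pow(Mul(-3597, Rational(1, 1019)), -1)), Mul(Add(-4, 1218), Rational(-1, 3992))) = Add(Mul(-201, Pow(Rational(-3597, 1019), -1)), Mul(1214, Rational(-1, 3992))) = Add(Mul(-201, Rational(-1019, 3597)), Rational(-607, 1996)) = Add(Rational(68273, 1199), Rational(-607, 1996)) = Rational(135545115, 2393204)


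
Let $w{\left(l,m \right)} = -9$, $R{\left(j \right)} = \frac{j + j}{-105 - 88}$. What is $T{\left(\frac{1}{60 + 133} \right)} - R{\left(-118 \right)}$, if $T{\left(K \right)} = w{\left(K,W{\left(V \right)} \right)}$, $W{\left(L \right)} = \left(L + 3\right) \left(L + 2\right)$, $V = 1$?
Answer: $- \frac{1973}{193} \approx -10.223$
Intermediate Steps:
$W{\left(L \right)} = \left(2 + L\right) \left(3 + L\right)$ ($W{\left(L \right)} = \left(3 + L\right) \left(2 + L\right) = \left(2 + L\right) \left(3 + L\right)$)
$R{\left(j \right)} = - \frac{2 j}{193}$ ($R{\left(j \right)} = \frac{2 j}{-193} = 2 j \left(- \frac{1}{193}\right) = - \frac{2 j}{193}$)
$T{\left(K \right)} = -9$
$T{\left(\frac{1}{60 + 133} \right)} - R{\left(-118 \right)} = -9 - \left(- \frac{2}{193}\right) \left(-118\right) = -9 - \frac{236}{193} = - \frac{1973}{193}$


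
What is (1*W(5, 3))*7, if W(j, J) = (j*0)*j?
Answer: 0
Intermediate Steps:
W(j, J) = 0 (W(j, J) = 0*j = 0)
(1*W(5, 3))*7 = (1*0)*7 = 0*7 = 0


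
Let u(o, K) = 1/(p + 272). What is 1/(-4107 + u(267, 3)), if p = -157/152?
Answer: -41187/169154857 ≈ -0.00024349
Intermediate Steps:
p = -157/152 (p = -157*1/152 = -157/152 ≈ -1.0329)
u(o, K) = 152/41187 (u(o, K) = 1/(-157/152 + 272) = 1/(41187/152) = 152/41187)
1/(-4107 + u(267, 3)) = 1/(-4107 + 152/41187) = 1/(-169154857/41187) = -41187/169154857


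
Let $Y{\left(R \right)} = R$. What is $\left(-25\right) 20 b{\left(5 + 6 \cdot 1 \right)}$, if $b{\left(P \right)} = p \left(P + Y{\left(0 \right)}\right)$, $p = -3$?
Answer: $16500$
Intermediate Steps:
$b{\left(P \right)} = - 3 P$ ($b{\left(P \right)} = - 3 \left(P + 0\right) = - 3 P$)
$\left(-25\right) 20 b{\left(5 + 6 \cdot 1 \right)} = \left(-25\right) 20 \left(- 3 \left(5 + 6 \cdot 1\right)\right) = - 500 \left(- 3 \left(5 + 6\right)\right) = - 500 \left(\left(-3\right) 11\right) = \left(-500\right) \left(-33\right) = 16500$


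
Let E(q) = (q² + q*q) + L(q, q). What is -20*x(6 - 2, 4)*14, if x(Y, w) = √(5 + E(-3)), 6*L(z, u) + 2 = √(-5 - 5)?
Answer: -140*√(816 + 6*I*√10)/3 ≈ -1333.2 - 15.497*I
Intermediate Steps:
L(z, u) = -⅓ + I*√10/6 (L(z, u) = -⅓ + √(-5 - 5)/6 = -⅓ + √(-10)/6 = -⅓ + (I*√10)/6 = -⅓ + I*√10/6)
E(q) = -⅓ + 2*q² + I*√10/6 (E(q) = (q² + q*q) + (-⅓ + I*√10/6) = (q² + q²) + (-⅓ + I*√10/6) = 2*q² + (-⅓ + I*√10/6) = -⅓ + 2*q² + I*√10/6)
x(Y, w) = √(68/3 + I*√10/6) (x(Y, w) = √(5 + (-⅓ + 2*(-3)² + I*√10/6)) = √(5 + (-⅓ + 2*9 + I*√10/6)) = √(5 + (-⅓ + 18 + I*√10/6)) = √(5 + (53/3 + I*√10/6)) = √(68/3 + I*√10/6))
-20*x(6 - 2, 4)*14 = -10*√(816 + 6*I*√10)/3*14 = -140*√(816 + 6*I*√10)/3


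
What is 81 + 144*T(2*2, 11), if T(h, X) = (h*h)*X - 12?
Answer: 23697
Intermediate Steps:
T(h, X) = -12 + X*h² (T(h, X) = h²*X - 12 = X*h² - 12 = -12 + X*h²)
81 + 144*T(2*2, 11) = 81 + 144*(-12 + 11*(2*2)²) = 81 + 144*(-12 + 11*4²) = 81 + 144*(-12 + 11*16) = 81 + 144*(-12 + 176) = 81 + 144*164 = 81 + 23616 = 23697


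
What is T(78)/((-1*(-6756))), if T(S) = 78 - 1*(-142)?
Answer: 55/1689 ≈ 0.032564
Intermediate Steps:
T(S) = 220 (T(S) = 78 + 142 = 220)
T(78)/((-1*(-6756))) = 220/((-1*(-6756))) = 220/6756 = 220*(1/6756) = 55/1689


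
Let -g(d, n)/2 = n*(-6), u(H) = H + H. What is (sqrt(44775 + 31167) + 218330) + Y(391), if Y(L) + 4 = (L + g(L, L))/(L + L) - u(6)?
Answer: 436641/2 + 3*sqrt(8438) ≈ 2.1860e+5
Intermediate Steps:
u(H) = 2*H
g(d, n) = 12*n (g(d, n) = -2*n*(-6) = -(-12)*n = 12*n)
Y(L) = -19/2 (Y(L) = -4 + ((L + 12*L)/(L + L) - 2*6) = -4 + ((13*L)/((2*L)) - 1*12) = -4 + ((13*L)*(1/(2*L)) - 12) = -4 + (13/2 - 12) = -4 - 11/2 = -19/2)
(sqrt(44775 + 31167) + 218330) + Y(391) = (sqrt(44775 + 31167) + 218330) - 19/2 = (sqrt(75942) + 218330) - 19/2 = (3*sqrt(8438) + 218330) - 19/2 = (218330 + 3*sqrt(8438)) - 19/2 = 436641/2 + 3*sqrt(8438)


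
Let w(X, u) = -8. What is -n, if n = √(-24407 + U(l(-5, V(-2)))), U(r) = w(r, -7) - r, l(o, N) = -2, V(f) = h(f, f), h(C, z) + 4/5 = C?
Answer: -I*√24413 ≈ -156.25*I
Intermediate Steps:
h(C, z) = -⅘ + C
V(f) = -⅘ + f
U(r) = -8 - r
n = I*√24413 (n = √(-24407 + (-8 - 1*(-2))) = √(-24407 + (-8 + 2)) = √(-24407 - 6) = √(-24413) = I*√24413 ≈ 156.25*I)
-n = -I*√24413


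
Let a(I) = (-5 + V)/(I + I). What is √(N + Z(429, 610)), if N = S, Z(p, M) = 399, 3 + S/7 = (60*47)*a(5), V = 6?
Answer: 28*√3 ≈ 48.497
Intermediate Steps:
a(I) = 1/(2*I) (a(I) = (-5 + 6)/(I + I) = 1/(2*I))
S = 1953 (S = -21 + 7*((60*47)*((½)/5)) = -21 + 7*(2820*((½)*(⅕))) = -21 + 7*(2820*(⅒)) = -21 + 7*282 = -21 + 1974 = 1953)
N = 1953
√(N + Z(429, 610)) = √(1953 + 399) = √2352 = 28*√3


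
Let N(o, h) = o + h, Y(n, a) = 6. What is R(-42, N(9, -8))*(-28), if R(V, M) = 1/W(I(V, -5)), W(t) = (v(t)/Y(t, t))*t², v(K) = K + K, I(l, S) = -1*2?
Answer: 21/2 ≈ 10.500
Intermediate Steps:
I(l, S) = -2
v(K) = 2*K
N(o, h) = h + o
W(t) = t³/3 (W(t) = ((2*t)/6)*t² = ((2*t)*(⅙))*t² = (t/3)*t² = t³/3)
R(V, M) = -3/8 (R(V, M) = 1/((⅓)*(-2)³) = 1/((⅓)*(-8)) = 1/(-8/3) = -3/8)
R(-42, N(9, -8))*(-28) = -3/8*(-28) = 21/2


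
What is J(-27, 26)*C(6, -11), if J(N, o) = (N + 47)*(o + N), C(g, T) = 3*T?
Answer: 660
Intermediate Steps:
J(N, o) = (47 + N)*(N + o)
J(-27, 26)*C(6, -11) = ((-27)**2 + 47*(-27) + 47*26 - 27*26)*(3*(-11)) = (729 - 1269 + 1222 - 702)*(-33) = -20*(-33) = 660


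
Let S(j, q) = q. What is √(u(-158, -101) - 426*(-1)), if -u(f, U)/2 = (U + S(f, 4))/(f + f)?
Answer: √10619338/158 ≈ 20.625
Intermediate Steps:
u(f, U) = -(4 + U)/f (u(f, U) = -2*(U + 4)/(f + f) = -2*(4 + U)/(2*f) = -2*(4 + U)*1/(2*f) = -(4 + U)/f)
√(u(-158, -101) - 426*(-1)) = √((-4 - 1*(-101))/(-158) - 426*(-1)) = √(-(-4 + 101)/158 + 426) = √(-1/158*97 + 426) = √(-97/158 + 426) = √(67211/158) = √10619338/158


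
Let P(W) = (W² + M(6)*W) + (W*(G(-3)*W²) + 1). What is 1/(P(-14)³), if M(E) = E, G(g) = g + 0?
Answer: 1/581137663625 ≈ 1.7208e-12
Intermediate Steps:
G(g) = g
P(W) = 1 + W² - 3*W³ + 6*W (P(W) = (W² + 6*W) + (W*(-3*W²) + 1) = (W² + 6*W) + (-3*W³ + 1) = (W² + 6*W) + (1 - 3*W³) = 1 + W² - 3*W³ + 6*W)
1/(P(-14)³) = 1/((1 + (-14)² - 3*(-14)³ + 6*(-14))³) = 1/((1 + 196 - 3*(-2744) - 84)³) = 1/((1 + 196 + 8232 - 84)³) = 1/(8345³) = 1/581137663625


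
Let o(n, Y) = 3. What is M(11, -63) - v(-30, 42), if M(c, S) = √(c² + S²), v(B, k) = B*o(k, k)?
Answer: 90 + √4090 ≈ 153.95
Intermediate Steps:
v(B, k) = 3*B (v(B, k) = B*3 = 3*B)
M(c, S) = √(S² + c²)
M(11, -63) - v(-30, 42) = √((-63)² + 11²) - 3*(-30) = √(3969 + 121) - 1*(-90) = √4090 + 90 = 90 + √4090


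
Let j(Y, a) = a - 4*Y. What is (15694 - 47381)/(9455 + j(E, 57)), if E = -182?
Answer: -31687/10240 ≈ -3.0944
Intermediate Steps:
(15694 - 47381)/(9455 + j(E, 57)) = (15694 - 47381)/(9455 + (57 - 4*(-182))) = -31687/(9455 + (57 + 728)) = -31687/(9455 + 785) = -31687/10240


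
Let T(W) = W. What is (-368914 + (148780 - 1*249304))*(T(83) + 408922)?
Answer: -192002489190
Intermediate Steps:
(-368914 + (148780 - 1*249304))*(T(83) + 408922) = (-368914 + (148780 - 1*249304))*(83 + 408922) = (-368914 + (148780 - 249304))*409005 = (-368914 - 100524)*409005 = -469438*409005 = -192002489190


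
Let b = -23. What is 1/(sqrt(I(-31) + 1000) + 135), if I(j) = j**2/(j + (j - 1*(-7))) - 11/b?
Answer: 170775/21811123 - 13*sqrt(9307870)/21811123 ≈ 0.0060113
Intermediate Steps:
I(j) = 11/23 + j**2/(7 + 2*j) (I(j) = j**2/(j + (j - 1*(-7))) - 11/(-23) = j**2/(j + (j + 7)) - 11*(-1/23) = j**2/(j + (7 + j)) + 11/23 = j**2/(7 + 2*j) + 11/23 = 11/23 + j**2/(7 + 2*j))
1/(sqrt(I(-31) + 1000) + 135) = 1/(sqrt((77 + 22*(-31) + 23*(-31)**2)/(23*(7 + 2*(-31))) + 1000) + 135) = 1/(sqrt((77 - 682 + 23*961)/(23*(7 - 62)) + 1000) + 135) = 1/(sqrt((1/23)*(77 - 682 + 22103)/(-55) + 1000) + 135) = 1/(sqrt((1/23)*(-1/55)*21498 + 1000) + 135) = 1/(sqrt(-21498/1265 + 1000) + 135) = 1/(sqrt(1243502/1265) + 135) = 1/(13*sqrt(9307870)/1265 + 135) = 1/(135 + 13*sqrt(9307870)/1265)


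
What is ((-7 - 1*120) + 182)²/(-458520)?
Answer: -605/91704 ≈ -0.0065973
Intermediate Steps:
((-7 - 1*120) + 182)²/(-458520) = ((-7 - 120) + 182)²*(-1/458520) = (-127 + 182)²*(-1/458520) = 55²*(-1/458520) = 3025*(-1/458520) = -605/91704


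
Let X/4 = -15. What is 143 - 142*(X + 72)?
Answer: -1561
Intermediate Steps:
X = -60 (X = 4*(-15) = -60)
143 - 142*(X + 72) = 143 - 142*(-60 + 72) = 143 - 142*12 = 143 - 1704 = -1561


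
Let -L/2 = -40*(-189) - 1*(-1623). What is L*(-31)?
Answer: 569346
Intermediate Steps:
L = -18366 (L = -2*(-40*(-189) - 1*(-1623)) = -2*(7560 + 1623) = -2*9183 = -18366)
L*(-31) = -18366*(-31) = 569346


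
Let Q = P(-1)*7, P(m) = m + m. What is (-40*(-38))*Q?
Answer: -21280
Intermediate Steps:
P(m) = 2*m
Q = -14 (Q = (2*(-1))*7 = -2*7 = -14)
(-40*(-38))*Q = -40*(-38)*(-14) = 1520*(-14) = -21280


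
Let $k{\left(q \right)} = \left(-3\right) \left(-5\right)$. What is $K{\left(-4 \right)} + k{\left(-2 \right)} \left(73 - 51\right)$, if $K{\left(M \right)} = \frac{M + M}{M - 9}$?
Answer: $\frac{4298}{13} \approx 330.62$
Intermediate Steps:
$k{\left(q \right)} = 15$
$K{\left(M \right)} = \frac{2 M}{-9 + M}$
$K{\left(-4 \right)} + k{\left(-2 \right)} \left(73 - 51\right) = 2 \left(-4\right) \frac{1}{-9 - 4} + 15 \left(73 - 51\right) = 2 \left(-4\right) \frac{1}{-13} + 15 \left(73 - 51\right) = 2 \left(-4\right) \left(- \frac{1}{13}\right) + 15 \cdot 22 = \frac{8}{13} + 330 = \frac{4298}{13}$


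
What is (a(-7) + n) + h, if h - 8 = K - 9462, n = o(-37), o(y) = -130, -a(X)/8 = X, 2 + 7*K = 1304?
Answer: -9342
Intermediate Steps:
K = 186 (K = -2/7 + (1/7)*1304 = -2/7 + 1304/7 = 186)
a(X) = -8*X
n = -130
h = -9268 (h = 8 + (186 - 9462) = 8 - 9276 = -9268)
(a(-7) + n) + h = (-8*(-7) - 130) - 9268 = (56 - 130) - 9268 = -74 - 9268 = -9342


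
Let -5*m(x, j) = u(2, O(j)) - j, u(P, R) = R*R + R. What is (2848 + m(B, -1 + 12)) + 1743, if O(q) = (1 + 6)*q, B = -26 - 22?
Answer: 3392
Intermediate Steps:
B = -48
O(q) = 7*q
u(P, R) = R + R² (u(P, R) = R² + R = R + R²)
m(x, j) = j/5 - 7*j*(1 + 7*j)/5 (m(x, j) = -((7*j)*(1 + 7*j) - j)/5 = -(7*j*(1 + 7*j) - j)/5 = -(-j + 7*j*(1 + 7*j))/5 = j/5 - 7*j*(1 + 7*j)/5)
(2848 + m(B, -1 + 12)) + 1743 = (2848 + (-1 + 12)*(-6 - 49*(-1 + 12))/5) + 1743 = (2848 + (⅕)*11*(-6 - 49*11)) + 1743 = (2848 + (⅕)*11*(-6 - 539)) + 1743 = (2848 + (⅕)*11*(-545)) + 1743 = (2848 - 1199) + 1743 = 1649 + 1743 = 3392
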